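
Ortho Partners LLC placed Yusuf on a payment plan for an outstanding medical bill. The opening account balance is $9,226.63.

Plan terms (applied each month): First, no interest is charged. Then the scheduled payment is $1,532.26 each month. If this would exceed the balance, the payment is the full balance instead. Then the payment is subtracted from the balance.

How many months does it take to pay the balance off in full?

Month 1: $9,226.63 − $1,532.26 → $7,694.37
Month 2: $7,694.37 − $1,532.26 → $6,162.11
Month 3: $6,162.11 − $1,532.26 → $4,629.85
Month 4: $4,629.85 − $1,532.26 → $3,097.59
Month 5: $3,097.59 − $1,532.26 → $1,565.33
Month 6: $1,565.33 − $1,532.26 → $33.07
Month 7: $33.07 − $33.07 → $0.00
Balance reaches $0.00 in month 7.

7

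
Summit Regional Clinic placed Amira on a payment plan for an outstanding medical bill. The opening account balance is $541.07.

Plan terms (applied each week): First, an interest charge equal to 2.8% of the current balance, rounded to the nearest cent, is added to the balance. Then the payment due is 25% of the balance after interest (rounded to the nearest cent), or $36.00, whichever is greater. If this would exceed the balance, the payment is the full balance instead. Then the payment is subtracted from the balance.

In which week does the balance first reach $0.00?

Week 1: $541.07 +$15.15 interest = $556.22; pay $139.06 → $417.16
Week 2: $417.16 +$11.68 interest = $428.84; pay $107.21 → $321.63
Week 3: $321.63 +$9.01 interest = $330.64; pay $82.66 → $247.98
Week 4: $247.98 +$6.94 interest = $254.92; pay $63.73 → $191.19
Week 5: $191.19 +$5.35 interest = $196.54; pay $49.14 → $147.40
Week 6: $147.40 +$4.13 interest = $151.53; pay $37.88 → $113.65
Week 7: $113.65 +$3.18 interest = $116.83; pay $36.00 → $80.83
Week 8: $80.83 +$2.26 interest = $83.09; pay $36.00 → $47.09
Week 9: $47.09 +$1.32 interest = $48.41; pay $36.00 → $12.41
Week 10: $12.41 +$0.35 interest = $12.76; pay $12.76 → $0.00
Balance reaches $0.00 in week 10.

10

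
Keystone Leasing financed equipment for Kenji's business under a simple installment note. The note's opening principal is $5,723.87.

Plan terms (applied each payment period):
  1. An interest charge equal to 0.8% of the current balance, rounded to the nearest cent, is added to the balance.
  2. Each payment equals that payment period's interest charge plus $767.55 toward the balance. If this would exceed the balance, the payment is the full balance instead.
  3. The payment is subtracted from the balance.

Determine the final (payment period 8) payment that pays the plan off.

$353.83

Payment period 1: $5,723.87 +$45.79 interest = $5,769.66; pay $813.34 → $4,956.32
Payment period 2: $4,956.32 +$39.65 interest = $4,995.97; pay $807.20 → $4,188.77
Payment period 3: $4,188.77 +$33.51 interest = $4,222.28; pay $801.06 → $3,421.22
Payment period 4: $3,421.22 +$27.37 interest = $3,448.59; pay $794.92 → $2,653.67
Payment period 5: $2,653.67 +$21.23 interest = $2,674.90; pay $788.78 → $1,886.12
Payment period 6: $1,886.12 +$15.09 interest = $1,901.21; pay $782.64 → $1,118.57
Payment period 7: $1,118.57 +$8.95 interest = $1,127.52; pay $776.50 → $351.02
Payment period 8: $351.02 +$2.81 interest = $353.83; pay $353.83 → $0.00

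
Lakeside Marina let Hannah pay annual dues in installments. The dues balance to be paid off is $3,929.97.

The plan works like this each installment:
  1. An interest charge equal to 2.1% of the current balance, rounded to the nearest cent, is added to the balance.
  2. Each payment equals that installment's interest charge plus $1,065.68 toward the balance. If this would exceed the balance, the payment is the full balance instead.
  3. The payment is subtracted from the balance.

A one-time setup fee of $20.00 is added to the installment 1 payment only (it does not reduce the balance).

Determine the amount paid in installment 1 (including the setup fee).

Installment 1: $3,929.97 +$82.53 interest = $4,012.50; pay $1,148.21 (+ $20.00 fee) → $2,864.29

$1,168.21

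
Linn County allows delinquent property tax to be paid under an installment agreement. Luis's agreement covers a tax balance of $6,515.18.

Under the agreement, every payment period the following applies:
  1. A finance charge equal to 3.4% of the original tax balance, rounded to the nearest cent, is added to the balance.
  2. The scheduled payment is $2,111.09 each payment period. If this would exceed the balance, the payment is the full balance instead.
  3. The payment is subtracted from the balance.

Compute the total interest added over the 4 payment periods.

$886.08

Payment period 1: $6,515.18 +$221.52 interest = $6,736.70; pay $2,111.09 → $4,625.61
Payment period 2: $4,625.61 +$221.52 interest = $4,847.13; pay $2,111.09 → $2,736.04
Payment period 3: $2,736.04 +$221.52 interest = $2,957.56; pay $2,111.09 → $846.47
Payment period 4: $846.47 +$221.52 interest = $1,067.99; pay $1,067.99 → $0.00
Total interest: $221.52 + $221.52 + $221.52 + $221.52 = $886.08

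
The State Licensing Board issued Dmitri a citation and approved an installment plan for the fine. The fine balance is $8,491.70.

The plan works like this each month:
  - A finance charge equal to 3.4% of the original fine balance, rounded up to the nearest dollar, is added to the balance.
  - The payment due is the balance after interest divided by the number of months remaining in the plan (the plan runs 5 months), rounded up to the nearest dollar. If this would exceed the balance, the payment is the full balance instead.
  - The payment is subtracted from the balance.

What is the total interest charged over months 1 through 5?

$1,445.00

Month 1: opening $8,491.70; interest $289.00 → $8,780.70; payment $1,757.00; balance $7,023.70
Month 2: opening $7,023.70; interest $289.00 → $7,312.70; payment $1,829.00; balance $5,483.70
Month 3: opening $5,483.70; interest $289.00 → $5,772.70; payment $1,925.00; balance $3,847.70
Month 4: opening $3,847.70; interest $289.00 → $4,136.70; payment $2,069.00; balance $2,067.70
Month 5: opening $2,067.70; interest $289.00 → $2,356.70; payment $2,356.70; balance $0.00
Total interest: $289.00 + $289.00 + $289.00 + $289.00 + $289.00 = $1,445.00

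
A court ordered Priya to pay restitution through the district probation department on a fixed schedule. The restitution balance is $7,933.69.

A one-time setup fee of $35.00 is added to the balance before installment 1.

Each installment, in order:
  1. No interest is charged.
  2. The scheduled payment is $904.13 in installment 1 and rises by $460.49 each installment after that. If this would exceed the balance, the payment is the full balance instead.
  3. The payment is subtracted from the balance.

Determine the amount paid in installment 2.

# | Opening | Payment | End bal
1 | $7,968.69 | $904.13 | $7,064.56
2 | $7,064.56 | $1,364.62 | $5,699.94

$1,364.62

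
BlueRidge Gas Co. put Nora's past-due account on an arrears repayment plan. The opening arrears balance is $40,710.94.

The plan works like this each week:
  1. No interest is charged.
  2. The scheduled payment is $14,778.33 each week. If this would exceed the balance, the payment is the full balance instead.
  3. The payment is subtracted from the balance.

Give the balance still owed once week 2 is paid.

$11,154.28

Week 1: $40,710.94 − $14,778.33 → $25,932.61
Week 2: $25,932.61 − $14,778.33 → $11,154.28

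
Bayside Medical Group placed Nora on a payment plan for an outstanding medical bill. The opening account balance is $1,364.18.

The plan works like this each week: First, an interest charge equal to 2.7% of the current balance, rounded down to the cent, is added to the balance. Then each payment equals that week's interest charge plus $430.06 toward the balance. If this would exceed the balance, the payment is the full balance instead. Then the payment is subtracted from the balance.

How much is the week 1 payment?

$466.89

Week 1: $1,364.18 +$36.83 interest = $1,401.01; pay $466.89 → $934.12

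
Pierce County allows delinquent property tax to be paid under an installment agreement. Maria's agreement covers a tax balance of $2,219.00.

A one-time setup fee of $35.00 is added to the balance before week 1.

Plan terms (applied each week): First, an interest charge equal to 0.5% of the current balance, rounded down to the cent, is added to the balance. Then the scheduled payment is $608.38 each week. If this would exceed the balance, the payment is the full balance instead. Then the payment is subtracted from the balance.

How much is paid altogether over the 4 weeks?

$2,281.09

Week 1: opening $2,254.00; interest $11.27 → $2,265.27; payment $608.38; balance $1,656.89
Week 2: opening $1,656.89; interest $8.28 → $1,665.17; payment $608.38; balance $1,056.79
Week 3: opening $1,056.79; interest $5.28 → $1,062.07; payment $608.38; balance $453.69
Week 4: opening $453.69; interest $2.26 → $455.95; payment $455.95; balance $0.00
Total paid: $2,281.09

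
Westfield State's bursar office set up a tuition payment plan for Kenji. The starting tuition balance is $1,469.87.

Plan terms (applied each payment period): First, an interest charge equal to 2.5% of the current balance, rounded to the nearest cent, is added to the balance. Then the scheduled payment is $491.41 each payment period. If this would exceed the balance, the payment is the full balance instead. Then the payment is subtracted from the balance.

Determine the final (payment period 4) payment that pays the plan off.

Payment period 1: $1,469.87 +$36.75 interest = $1,506.62; pay $491.41 → $1,015.21
Payment period 2: $1,015.21 +$25.38 interest = $1,040.59; pay $491.41 → $549.18
Payment period 3: $549.18 +$13.73 interest = $562.91; pay $491.41 → $71.50
Payment period 4: $71.50 +$1.79 interest = $73.29; pay $73.29 → $0.00

$73.29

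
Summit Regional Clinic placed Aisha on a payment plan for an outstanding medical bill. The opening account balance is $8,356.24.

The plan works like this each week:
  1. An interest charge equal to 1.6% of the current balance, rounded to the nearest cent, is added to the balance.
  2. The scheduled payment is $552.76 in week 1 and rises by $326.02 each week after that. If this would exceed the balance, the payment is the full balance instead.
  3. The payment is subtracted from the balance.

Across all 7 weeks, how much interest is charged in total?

Week 1: opening $8,356.24; interest $133.70 → $8,489.94; payment $552.76; balance $7,937.18
Week 2: opening $7,937.18; interest $126.99 → $8,064.17; payment $878.78; balance $7,185.39
Week 3: opening $7,185.39; interest $114.97 → $7,300.36; payment $1,204.80; balance $6,095.56
Week 4: opening $6,095.56; interest $97.53 → $6,193.09; payment $1,530.82; balance $4,662.27
Week 5: opening $4,662.27; interest $74.60 → $4,736.87; payment $1,856.84; balance $2,880.03
Week 6: opening $2,880.03; interest $46.08 → $2,926.11; payment $2,182.86; balance $743.25
Week 7: opening $743.25; interest $11.89 → $755.14; payment $755.14; balance $0.00
Total interest: $133.70 + $126.99 + $114.97 + $97.53 + $74.60 + $46.08 + $11.89 = $605.76

$605.76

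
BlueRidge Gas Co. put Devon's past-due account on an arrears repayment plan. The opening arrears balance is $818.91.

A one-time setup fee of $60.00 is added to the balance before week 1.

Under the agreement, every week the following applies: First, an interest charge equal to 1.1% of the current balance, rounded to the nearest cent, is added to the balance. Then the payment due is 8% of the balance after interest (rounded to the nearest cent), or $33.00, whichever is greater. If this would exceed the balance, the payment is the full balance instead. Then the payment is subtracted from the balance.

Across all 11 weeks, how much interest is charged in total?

Week 1: opening $878.91; interest $9.67 → $888.58; payment $71.09; balance $817.49
Week 2: opening $817.49; interest $8.99 → $826.48; payment $66.12; balance $760.36
Week 3: opening $760.36; interest $8.36 → $768.72; payment $61.50; balance $707.22
Week 4: opening $707.22; interest $7.78 → $715.00; payment $57.20; balance $657.80
Week 5: opening $657.80; interest $7.24 → $665.04; payment $53.20; balance $611.84
Week 6: opening $611.84; interest $6.73 → $618.57; payment $49.49; balance $569.08
Week 7: opening $569.08; interest $6.26 → $575.34; payment $46.03; balance $529.31
Week 8: opening $529.31; interest $5.82 → $535.13; payment $42.81; balance $492.32
Week 9: opening $492.32; interest $5.42 → $497.74; payment $39.82; balance $457.92
Week 10: opening $457.92; interest $5.04 → $462.96; payment $37.04; balance $425.92
Week 11: opening $425.92; interest $4.69 → $430.61; payment $34.45; balance $396.16
Total interest: $9.67 + $8.99 + $8.36 + $7.78 + $7.24 + $6.73 + $6.26 + $5.82 + $5.42 + $5.04 + $4.69 = $76.00

$76.00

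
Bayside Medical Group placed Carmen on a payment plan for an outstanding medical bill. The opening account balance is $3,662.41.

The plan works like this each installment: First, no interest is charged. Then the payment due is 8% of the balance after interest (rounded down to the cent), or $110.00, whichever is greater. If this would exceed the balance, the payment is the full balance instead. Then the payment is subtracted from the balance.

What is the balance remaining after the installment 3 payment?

# | Opening | Payment | End bal
1 | $3,662.41 | $292.99 | $3,369.42
2 | $3,369.42 | $269.55 | $3,099.87
3 | $3,099.87 | $247.98 | $2,851.89

$2,851.89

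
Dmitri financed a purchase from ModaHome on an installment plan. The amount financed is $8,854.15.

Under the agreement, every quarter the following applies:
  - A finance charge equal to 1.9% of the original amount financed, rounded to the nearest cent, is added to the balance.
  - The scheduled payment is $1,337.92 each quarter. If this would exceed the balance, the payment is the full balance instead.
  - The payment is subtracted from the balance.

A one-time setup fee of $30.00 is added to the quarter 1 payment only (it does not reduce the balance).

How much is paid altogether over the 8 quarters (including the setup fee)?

$10,229.99

Quarter 1: opening $8,854.15; interest $168.23 → $9,022.38; payment $1,337.92 (+ $30.00 fee); balance $7,684.46
Quarter 2: opening $7,684.46; interest $168.23 → $7,852.69; payment $1,337.92; balance $6,514.77
Quarter 3: opening $6,514.77; interest $168.23 → $6,683.00; payment $1,337.92; balance $5,345.08
Quarter 4: opening $5,345.08; interest $168.23 → $5,513.31; payment $1,337.92; balance $4,175.39
Quarter 5: opening $4,175.39; interest $168.23 → $4,343.62; payment $1,337.92; balance $3,005.70
Quarter 6: opening $3,005.70; interest $168.23 → $3,173.93; payment $1,337.92; balance $1,836.01
Quarter 7: opening $1,836.01; interest $168.23 → $2,004.24; payment $1,337.92; balance $666.32
Quarter 8: opening $666.32; interest $168.23 → $834.55; payment $834.55; balance $0.00
Total paid: $10,229.99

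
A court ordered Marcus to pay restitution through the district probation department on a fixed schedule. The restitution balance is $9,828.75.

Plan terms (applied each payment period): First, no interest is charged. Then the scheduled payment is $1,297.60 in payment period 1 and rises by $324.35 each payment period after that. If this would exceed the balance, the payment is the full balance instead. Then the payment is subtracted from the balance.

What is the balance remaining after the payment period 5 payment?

$97.25

Payment period 1: opening $9,828.75; payment $1,297.60; balance $8,531.15
Payment period 2: opening $8,531.15; payment $1,621.95; balance $6,909.20
Payment period 3: opening $6,909.20; payment $1,946.30; balance $4,962.90
Payment period 4: opening $4,962.90; payment $2,270.65; balance $2,692.25
Payment period 5: opening $2,692.25; payment $2,595.00; balance $97.25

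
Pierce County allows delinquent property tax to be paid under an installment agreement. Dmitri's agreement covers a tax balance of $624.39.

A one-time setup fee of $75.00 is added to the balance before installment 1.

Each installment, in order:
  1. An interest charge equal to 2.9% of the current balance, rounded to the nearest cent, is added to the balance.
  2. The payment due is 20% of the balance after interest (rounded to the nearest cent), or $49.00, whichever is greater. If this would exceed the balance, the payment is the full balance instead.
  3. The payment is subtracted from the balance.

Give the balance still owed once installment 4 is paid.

Installment 1: $699.39 +$20.28 interest = $719.67; pay $143.93 → $575.74
Installment 2: $575.74 +$16.70 interest = $592.44; pay $118.49 → $473.95
Installment 3: $473.95 +$13.74 interest = $487.69; pay $97.54 → $390.15
Installment 4: $390.15 +$11.31 interest = $401.46; pay $80.29 → $321.17

$321.17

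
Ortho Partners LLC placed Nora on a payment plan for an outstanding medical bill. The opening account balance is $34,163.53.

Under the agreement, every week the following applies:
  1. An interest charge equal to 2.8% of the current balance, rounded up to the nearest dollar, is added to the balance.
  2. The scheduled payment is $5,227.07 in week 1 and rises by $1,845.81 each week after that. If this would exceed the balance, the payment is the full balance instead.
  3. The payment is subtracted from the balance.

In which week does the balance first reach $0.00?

Week 1: $34,163.53 +$957.00 interest = $35,120.53; pay $5,227.07 → $29,893.46
Week 2: $29,893.46 +$838.00 interest = $30,731.46; pay $7,072.88 → $23,658.58
Week 3: $23,658.58 +$663.00 interest = $24,321.58; pay $8,918.69 → $15,402.89
Week 4: $15,402.89 +$432.00 interest = $15,834.89; pay $10,764.50 → $5,070.39
Week 5: $5,070.39 +$142.00 interest = $5,212.39; pay $5,212.39 → $0.00
Balance reaches $0.00 in week 5.

5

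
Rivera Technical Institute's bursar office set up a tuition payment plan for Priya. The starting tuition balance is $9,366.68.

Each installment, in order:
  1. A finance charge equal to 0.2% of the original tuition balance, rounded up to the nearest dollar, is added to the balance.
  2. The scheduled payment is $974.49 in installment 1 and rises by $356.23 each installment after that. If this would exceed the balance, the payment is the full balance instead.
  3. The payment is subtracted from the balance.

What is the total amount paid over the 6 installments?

$9,480.68

Installment 1: opening $9,366.68; interest $19.00 → $9,385.68; payment $974.49; balance $8,411.19
Installment 2: opening $8,411.19; interest $19.00 → $8,430.19; payment $1,330.72; balance $7,099.47
Installment 3: opening $7,099.47; interest $19.00 → $7,118.47; payment $1,686.95; balance $5,431.52
Installment 4: opening $5,431.52; interest $19.00 → $5,450.52; payment $2,043.18; balance $3,407.34
Installment 5: opening $3,407.34; interest $19.00 → $3,426.34; payment $2,399.41; balance $1,026.93
Installment 6: opening $1,026.93; interest $19.00 → $1,045.93; payment $1,045.93; balance $0.00
Total paid: $9,480.68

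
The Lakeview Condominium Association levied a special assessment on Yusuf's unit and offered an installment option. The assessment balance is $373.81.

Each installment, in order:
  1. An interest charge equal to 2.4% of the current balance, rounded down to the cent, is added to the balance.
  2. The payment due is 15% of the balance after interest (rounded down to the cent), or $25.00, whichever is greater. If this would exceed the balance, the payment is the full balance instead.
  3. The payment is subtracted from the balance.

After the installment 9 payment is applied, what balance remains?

$97.70

# | Opening | Interest | Payment | End bal
1 | $373.81 | $8.97 | $57.41 | $325.37
2 | $325.37 | $7.80 | $49.97 | $283.20
3 | $283.20 | $6.79 | $43.49 | $246.50
4 | $246.50 | $5.91 | $37.86 | $214.55
5 | $214.55 | $5.14 | $32.95 | $186.74
6 | $186.74 | $4.48 | $28.68 | $162.54
7 | $162.54 | $3.90 | $25.00 | $141.44
8 | $141.44 | $3.39 | $25.00 | $119.83
9 | $119.83 | $2.87 | $25.00 | $97.70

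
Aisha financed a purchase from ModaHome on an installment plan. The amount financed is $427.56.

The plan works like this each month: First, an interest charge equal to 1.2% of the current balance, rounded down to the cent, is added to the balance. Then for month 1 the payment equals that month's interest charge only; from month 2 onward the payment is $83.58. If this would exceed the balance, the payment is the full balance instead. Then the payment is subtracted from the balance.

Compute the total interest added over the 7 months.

$21.53

# | Opening | Interest | Payment | End bal
1 | $427.56 | $5.13 | $5.13 | $427.56
2 | $427.56 | $5.13 | $83.58 | $349.11
3 | $349.11 | $4.18 | $83.58 | $269.71
4 | $269.71 | $3.23 | $83.58 | $189.36
5 | $189.36 | $2.27 | $83.58 | $108.05
6 | $108.05 | $1.29 | $83.58 | $25.76
7 | $25.76 | $0.30 | $26.06 | $0.00
Total interest: $5.13 + $5.13 + $4.18 + $3.23 + $2.27 + $1.29 + $0.30 = $21.53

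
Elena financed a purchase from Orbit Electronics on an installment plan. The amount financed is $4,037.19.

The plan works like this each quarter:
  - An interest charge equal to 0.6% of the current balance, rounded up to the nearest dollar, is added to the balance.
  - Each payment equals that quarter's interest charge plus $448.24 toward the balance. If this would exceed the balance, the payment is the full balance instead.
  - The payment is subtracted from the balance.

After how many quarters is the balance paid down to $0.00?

10

Quarter 1: $4,037.19 +$25.00 interest = $4,062.19; pay $473.24 → $3,588.95
Quarter 2: $3,588.95 +$22.00 interest = $3,610.95; pay $470.24 → $3,140.71
Quarter 3: $3,140.71 +$19.00 interest = $3,159.71; pay $467.24 → $2,692.47
Quarter 4: $2,692.47 +$17.00 interest = $2,709.47; pay $465.24 → $2,244.23
Quarter 5: $2,244.23 +$14.00 interest = $2,258.23; pay $462.24 → $1,795.99
Quarter 6: $1,795.99 +$11.00 interest = $1,806.99; pay $459.24 → $1,347.75
Quarter 7: $1,347.75 +$9.00 interest = $1,356.75; pay $457.24 → $899.51
Quarter 8: $899.51 +$6.00 interest = $905.51; pay $454.24 → $451.27
Quarter 9: $451.27 +$3.00 interest = $454.27; pay $451.24 → $3.03
Quarter 10: $3.03 +$1.00 interest = $4.03; pay $4.03 → $0.00
Balance reaches $0.00 in quarter 10.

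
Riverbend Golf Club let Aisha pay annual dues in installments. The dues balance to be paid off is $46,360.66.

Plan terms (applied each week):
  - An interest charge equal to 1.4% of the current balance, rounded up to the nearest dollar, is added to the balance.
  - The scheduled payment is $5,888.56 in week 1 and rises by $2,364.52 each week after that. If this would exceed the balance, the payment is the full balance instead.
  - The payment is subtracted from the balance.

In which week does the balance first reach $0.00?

Week 1: opening $46,360.66; interest $650.00 → $47,010.66; payment $5,888.56; balance $41,122.10
Week 2: opening $41,122.10; interest $576.00 → $41,698.10; payment $8,253.08; balance $33,445.02
Week 3: opening $33,445.02; interest $469.00 → $33,914.02; payment $10,617.60; balance $23,296.42
Week 4: opening $23,296.42; interest $327.00 → $23,623.42; payment $12,982.12; balance $10,641.30
Week 5: opening $10,641.30; interest $149.00 → $10,790.30; payment $10,790.30; balance $0.00
Balance reaches $0.00 in week 5.

5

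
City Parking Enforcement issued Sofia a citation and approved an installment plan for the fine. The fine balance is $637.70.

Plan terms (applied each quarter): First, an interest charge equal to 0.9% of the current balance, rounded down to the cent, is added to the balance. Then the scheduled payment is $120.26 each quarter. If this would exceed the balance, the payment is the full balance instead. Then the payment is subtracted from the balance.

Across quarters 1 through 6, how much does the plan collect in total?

Quarter 1: $637.70 +$5.73 interest = $643.43; pay $120.26 → $523.17
Quarter 2: $523.17 +$4.70 interest = $527.87; pay $120.26 → $407.61
Quarter 3: $407.61 +$3.66 interest = $411.27; pay $120.26 → $291.01
Quarter 4: $291.01 +$2.61 interest = $293.62; pay $120.26 → $173.36
Quarter 5: $173.36 +$1.56 interest = $174.92; pay $120.26 → $54.66
Quarter 6: $54.66 +$0.49 interest = $55.15; pay $55.15 → $0.00
Total paid: $656.45

$656.45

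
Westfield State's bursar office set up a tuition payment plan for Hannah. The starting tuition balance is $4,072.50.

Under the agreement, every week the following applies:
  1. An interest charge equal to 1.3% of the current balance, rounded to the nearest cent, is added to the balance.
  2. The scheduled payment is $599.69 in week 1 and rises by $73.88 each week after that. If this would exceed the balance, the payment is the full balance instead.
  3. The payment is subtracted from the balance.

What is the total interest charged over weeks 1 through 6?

$189.77

Week 1: $4,072.50 +$52.94 interest = $4,125.44; pay $599.69 → $3,525.75
Week 2: $3,525.75 +$45.83 interest = $3,571.58; pay $673.57 → $2,898.01
Week 3: $2,898.01 +$37.67 interest = $2,935.68; pay $747.45 → $2,188.23
Week 4: $2,188.23 +$28.45 interest = $2,216.68; pay $821.33 → $1,395.35
Week 5: $1,395.35 +$18.14 interest = $1,413.49; pay $895.21 → $518.28
Week 6: $518.28 +$6.74 interest = $525.02; pay $525.02 → $0.00
Total interest: $52.94 + $45.83 + $37.67 + $28.45 + $18.14 + $6.74 = $189.77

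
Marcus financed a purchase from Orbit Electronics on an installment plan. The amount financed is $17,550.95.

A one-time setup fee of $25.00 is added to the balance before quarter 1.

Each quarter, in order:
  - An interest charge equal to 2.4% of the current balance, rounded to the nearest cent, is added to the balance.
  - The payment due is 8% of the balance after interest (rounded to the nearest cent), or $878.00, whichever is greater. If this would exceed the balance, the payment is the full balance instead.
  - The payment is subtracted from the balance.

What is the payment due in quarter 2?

Quarter 1: opening $17,575.95; interest $421.82 → $17,997.77; payment $1,439.82; balance $16,557.95
Quarter 2: opening $16,557.95; interest $397.39 → $16,955.34; payment $1,356.43; balance $15,598.91

$1,356.43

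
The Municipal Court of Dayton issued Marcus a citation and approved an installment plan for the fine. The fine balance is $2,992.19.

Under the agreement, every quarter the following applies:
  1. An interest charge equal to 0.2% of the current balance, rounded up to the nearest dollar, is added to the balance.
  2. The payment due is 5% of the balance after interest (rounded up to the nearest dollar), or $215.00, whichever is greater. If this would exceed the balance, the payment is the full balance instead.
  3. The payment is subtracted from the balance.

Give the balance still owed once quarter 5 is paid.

$1,945.19

Quarter 1: opening $2,992.19; interest $6.00 → $2,998.19; payment $215.00; balance $2,783.19
Quarter 2: opening $2,783.19; interest $6.00 → $2,789.19; payment $215.00; balance $2,574.19
Quarter 3: opening $2,574.19; interest $6.00 → $2,580.19; payment $215.00; balance $2,365.19
Quarter 4: opening $2,365.19; interest $5.00 → $2,370.19; payment $215.00; balance $2,155.19
Quarter 5: opening $2,155.19; interest $5.00 → $2,160.19; payment $215.00; balance $1,945.19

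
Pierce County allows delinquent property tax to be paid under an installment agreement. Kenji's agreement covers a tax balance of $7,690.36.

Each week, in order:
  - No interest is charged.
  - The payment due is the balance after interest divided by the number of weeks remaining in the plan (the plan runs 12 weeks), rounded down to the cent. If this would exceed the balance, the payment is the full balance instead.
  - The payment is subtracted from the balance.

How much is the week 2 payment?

Week 1: opening $7,690.36; payment $640.86; balance $7,049.50
Week 2: opening $7,049.50; payment $640.86; balance $6,408.64

$640.86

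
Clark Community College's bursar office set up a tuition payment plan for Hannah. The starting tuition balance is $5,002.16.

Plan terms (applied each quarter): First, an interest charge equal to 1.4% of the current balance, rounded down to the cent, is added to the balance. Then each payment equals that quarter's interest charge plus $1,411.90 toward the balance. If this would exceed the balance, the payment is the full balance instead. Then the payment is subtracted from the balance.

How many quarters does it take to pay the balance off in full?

# | Opening | Interest | Payment | End bal
1 | $5,002.16 | $70.03 | $1,481.93 | $3,590.26
2 | $3,590.26 | $50.26 | $1,462.16 | $2,178.36
3 | $2,178.36 | $30.49 | $1,442.39 | $766.46
4 | $766.46 | $10.73 | $777.19 | $0.00
Balance reaches $0.00 in quarter 4.

4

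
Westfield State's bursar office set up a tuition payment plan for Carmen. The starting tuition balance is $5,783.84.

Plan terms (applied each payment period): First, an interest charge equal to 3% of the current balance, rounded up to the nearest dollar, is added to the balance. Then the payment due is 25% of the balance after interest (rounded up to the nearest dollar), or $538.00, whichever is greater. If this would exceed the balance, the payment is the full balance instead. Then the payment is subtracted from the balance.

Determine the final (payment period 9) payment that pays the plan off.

$72.84

Payment period 1: opening $5,783.84; interest $174.00 → $5,957.84; payment $1,490.00; balance $4,467.84
Payment period 2: opening $4,467.84; interest $135.00 → $4,602.84; payment $1,151.00; balance $3,451.84
Payment period 3: opening $3,451.84; interest $104.00 → $3,555.84; payment $889.00; balance $2,666.84
Payment period 4: opening $2,666.84; interest $81.00 → $2,747.84; payment $687.00; balance $2,060.84
Payment period 5: opening $2,060.84; interest $62.00 → $2,122.84; payment $538.00; balance $1,584.84
Payment period 6: opening $1,584.84; interest $48.00 → $1,632.84; payment $538.00; balance $1,094.84
Payment period 7: opening $1,094.84; interest $33.00 → $1,127.84; payment $538.00; balance $589.84
Payment period 8: opening $589.84; interest $18.00 → $607.84; payment $538.00; balance $69.84
Payment period 9: opening $69.84; interest $3.00 → $72.84; payment $72.84; balance $0.00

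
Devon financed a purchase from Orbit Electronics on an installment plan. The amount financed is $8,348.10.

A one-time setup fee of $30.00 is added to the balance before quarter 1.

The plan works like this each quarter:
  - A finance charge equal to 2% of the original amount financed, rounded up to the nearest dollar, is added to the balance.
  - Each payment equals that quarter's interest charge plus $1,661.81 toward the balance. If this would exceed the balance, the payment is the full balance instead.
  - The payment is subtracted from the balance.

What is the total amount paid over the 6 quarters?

Quarter 1: opening $8,378.10; interest $167.00 → $8,545.10; payment $1,828.81; balance $6,716.29
Quarter 2: opening $6,716.29; interest $167.00 → $6,883.29; payment $1,828.81; balance $5,054.48
Quarter 3: opening $5,054.48; interest $167.00 → $5,221.48; payment $1,828.81; balance $3,392.67
Quarter 4: opening $3,392.67; interest $167.00 → $3,559.67; payment $1,828.81; balance $1,730.86
Quarter 5: opening $1,730.86; interest $167.00 → $1,897.86; payment $1,828.81; balance $69.05
Quarter 6: opening $69.05; interest $167.00 → $236.05; payment $236.05; balance $0.00
Total paid: $9,380.10

$9,380.10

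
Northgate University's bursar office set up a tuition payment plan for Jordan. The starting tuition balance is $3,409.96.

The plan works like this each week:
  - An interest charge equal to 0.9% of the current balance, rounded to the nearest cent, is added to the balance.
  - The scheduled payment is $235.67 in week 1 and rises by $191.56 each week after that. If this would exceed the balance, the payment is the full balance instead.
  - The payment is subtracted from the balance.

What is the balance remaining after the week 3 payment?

$2,213.06

Week 1: $3,409.96 +$30.69 interest = $3,440.65; pay $235.67 → $3,204.98
Week 2: $3,204.98 +$28.84 interest = $3,233.82; pay $427.23 → $2,806.59
Week 3: $2,806.59 +$25.26 interest = $2,831.85; pay $618.79 → $2,213.06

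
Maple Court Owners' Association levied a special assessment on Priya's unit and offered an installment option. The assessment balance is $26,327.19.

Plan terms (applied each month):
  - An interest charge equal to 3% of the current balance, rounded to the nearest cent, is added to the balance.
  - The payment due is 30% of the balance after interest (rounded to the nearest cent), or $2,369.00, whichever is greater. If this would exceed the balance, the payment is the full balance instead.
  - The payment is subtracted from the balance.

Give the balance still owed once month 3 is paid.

Month 1: opening $26,327.19; interest $789.82 → $27,117.01; payment $8,135.10; balance $18,981.91
Month 2: opening $18,981.91; interest $569.46 → $19,551.37; payment $5,865.41; balance $13,685.96
Month 3: opening $13,685.96; interest $410.58 → $14,096.54; payment $4,228.96; balance $9,867.58

$9,867.58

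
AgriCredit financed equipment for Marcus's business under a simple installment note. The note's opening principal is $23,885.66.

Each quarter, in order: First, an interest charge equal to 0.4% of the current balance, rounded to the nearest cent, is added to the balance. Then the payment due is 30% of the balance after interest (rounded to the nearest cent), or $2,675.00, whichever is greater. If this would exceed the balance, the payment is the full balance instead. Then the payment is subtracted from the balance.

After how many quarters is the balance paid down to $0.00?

7

Quarter 1: $23,885.66 +$95.54 interest = $23,981.20; pay $7,194.36 → $16,786.84
Quarter 2: $16,786.84 +$67.15 interest = $16,853.99; pay $5,056.20 → $11,797.79
Quarter 3: $11,797.79 +$47.19 interest = $11,844.98; pay $3,553.49 → $8,291.49
Quarter 4: $8,291.49 +$33.17 interest = $8,324.66; pay $2,675.00 → $5,649.66
Quarter 5: $5,649.66 +$22.60 interest = $5,672.26; pay $2,675.00 → $2,997.26
Quarter 6: $2,997.26 +$11.99 interest = $3,009.25; pay $2,675.00 → $334.25
Quarter 7: $334.25 +$1.34 interest = $335.59; pay $335.59 → $0.00
Balance reaches $0.00 in quarter 7.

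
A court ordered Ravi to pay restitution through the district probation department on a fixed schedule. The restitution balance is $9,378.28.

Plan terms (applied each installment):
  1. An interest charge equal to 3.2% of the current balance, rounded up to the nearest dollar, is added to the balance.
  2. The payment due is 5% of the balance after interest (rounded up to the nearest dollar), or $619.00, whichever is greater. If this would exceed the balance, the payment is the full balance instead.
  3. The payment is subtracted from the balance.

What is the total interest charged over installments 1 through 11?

# | Opening | Interest | Payment | End bal
1 | $9,378.28 | $301.00 | $619.00 | $9,060.28
2 | $9,060.28 | $290.00 | $619.00 | $8,731.28
3 | $8,731.28 | $280.00 | $619.00 | $8,392.28
4 | $8,392.28 | $269.00 | $619.00 | $8,042.28
5 | $8,042.28 | $258.00 | $619.00 | $7,681.28
6 | $7,681.28 | $246.00 | $619.00 | $7,308.28
7 | $7,308.28 | $234.00 | $619.00 | $6,923.28
8 | $6,923.28 | $222.00 | $619.00 | $6,526.28
9 | $6,526.28 | $209.00 | $619.00 | $6,116.28
10 | $6,116.28 | $196.00 | $619.00 | $5,693.28
11 | $5,693.28 | $183.00 | $619.00 | $5,257.28
Total interest: $301.00 + $290.00 + $280.00 + $269.00 + $258.00 + $246.00 + $234.00 + $222.00 + $209.00 + $196.00 + $183.00 = $2,688.00

$2,688.00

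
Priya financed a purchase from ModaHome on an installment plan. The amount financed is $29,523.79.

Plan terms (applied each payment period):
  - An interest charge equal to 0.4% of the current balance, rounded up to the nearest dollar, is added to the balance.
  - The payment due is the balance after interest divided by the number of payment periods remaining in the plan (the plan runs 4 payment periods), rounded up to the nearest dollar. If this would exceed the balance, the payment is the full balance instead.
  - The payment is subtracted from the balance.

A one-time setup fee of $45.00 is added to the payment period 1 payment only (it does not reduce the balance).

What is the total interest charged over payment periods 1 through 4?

# | Opening | Interest | Payment | Fee | End bal
1 | $29,523.79 | $119.00 | $7,411.00 | $45.00 | $22,231.79
2 | $22,231.79 | $89.00 | $7,441.00 | — | $14,879.79
3 | $14,879.79 | $60.00 | $7,470.00 | — | $7,469.79
4 | $7,469.79 | $30.00 | $7,499.79 | — | $0.00
Total interest: $119.00 + $89.00 + $60.00 + $30.00 = $298.00

$298.00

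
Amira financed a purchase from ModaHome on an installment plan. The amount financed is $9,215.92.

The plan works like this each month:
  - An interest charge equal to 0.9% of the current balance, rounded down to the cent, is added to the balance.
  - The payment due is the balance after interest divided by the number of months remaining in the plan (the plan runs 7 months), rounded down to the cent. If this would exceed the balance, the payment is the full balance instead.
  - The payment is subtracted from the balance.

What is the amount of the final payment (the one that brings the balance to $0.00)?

$1,401.77

Month 1: opening $9,215.92; interest $82.94 → $9,298.86; payment $1,328.40; balance $7,970.46
Month 2: opening $7,970.46; interest $71.73 → $8,042.19; payment $1,340.36; balance $6,701.83
Month 3: opening $6,701.83; interest $60.31 → $6,762.14; payment $1,352.42; balance $5,409.72
Month 4: opening $5,409.72; interest $48.68 → $5,458.40; payment $1,364.60; balance $4,093.80
Month 5: opening $4,093.80; interest $36.84 → $4,130.64; payment $1,376.88; balance $2,753.76
Month 6: opening $2,753.76; interest $24.78 → $2,778.54; payment $1,389.27; balance $1,389.27
Month 7: opening $1,389.27; interest $12.50 → $1,401.77; payment $1,401.77; balance $0.00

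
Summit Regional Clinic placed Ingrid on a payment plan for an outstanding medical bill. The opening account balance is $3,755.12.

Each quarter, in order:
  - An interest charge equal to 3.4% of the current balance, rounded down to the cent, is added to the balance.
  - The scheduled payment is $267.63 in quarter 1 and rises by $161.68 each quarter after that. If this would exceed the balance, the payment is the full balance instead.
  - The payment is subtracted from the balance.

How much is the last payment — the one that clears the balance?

# | Opening | Interest | Payment | End bal
1 | $3,755.12 | $127.67 | $267.63 | $3,615.16
2 | $3,615.16 | $122.91 | $429.31 | $3,308.76
3 | $3,308.76 | $112.49 | $590.99 | $2,830.26
4 | $2,830.26 | $96.22 | $752.67 | $2,173.81
5 | $2,173.81 | $73.90 | $914.35 | $1,333.36
6 | $1,333.36 | $45.33 | $1,076.03 | $302.66
7 | $302.66 | $10.29 | $312.95 | $0.00

$312.95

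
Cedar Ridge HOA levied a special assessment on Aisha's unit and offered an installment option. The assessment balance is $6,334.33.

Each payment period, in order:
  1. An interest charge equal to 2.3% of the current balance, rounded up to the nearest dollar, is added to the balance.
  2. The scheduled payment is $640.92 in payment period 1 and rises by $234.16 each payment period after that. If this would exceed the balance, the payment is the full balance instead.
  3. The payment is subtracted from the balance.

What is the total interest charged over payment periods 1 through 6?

# | Opening | Interest | Payment | End bal
1 | $6,334.33 | $146.00 | $640.92 | $5,839.41
2 | $5,839.41 | $135.00 | $875.08 | $5,099.33
3 | $5,099.33 | $118.00 | $1,109.24 | $4,108.09
4 | $4,108.09 | $95.00 | $1,343.40 | $2,859.69
5 | $2,859.69 | $66.00 | $1,577.56 | $1,348.13
6 | $1,348.13 | $32.00 | $1,380.13 | $0.00
Total interest: $146.00 + $135.00 + $118.00 + $95.00 + $66.00 + $32.00 = $592.00

$592.00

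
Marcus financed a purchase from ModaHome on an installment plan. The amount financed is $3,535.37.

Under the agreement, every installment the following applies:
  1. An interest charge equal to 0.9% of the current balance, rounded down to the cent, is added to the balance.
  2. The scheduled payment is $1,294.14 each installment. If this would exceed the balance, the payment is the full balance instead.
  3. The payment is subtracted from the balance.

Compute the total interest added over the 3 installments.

$61.25

Installment 1: opening $3,535.37; interest $31.81 → $3,567.18; payment $1,294.14; balance $2,273.04
Installment 2: opening $2,273.04; interest $20.45 → $2,293.49; payment $1,294.14; balance $999.35
Installment 3: opening $999.35; interest $8.99 → $1,008.34; payment $1,008.34; balance $0.00
Total interest: $31.81 + $20.45 + $8.99 = $61.25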